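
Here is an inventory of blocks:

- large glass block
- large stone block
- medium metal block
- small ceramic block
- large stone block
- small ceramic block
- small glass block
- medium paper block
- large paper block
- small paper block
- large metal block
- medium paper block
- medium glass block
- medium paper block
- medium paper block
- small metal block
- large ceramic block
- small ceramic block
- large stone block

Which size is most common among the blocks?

large

Counts by size: large 7, small 6, medium 6.
The maximum is 7, held uniquely by large.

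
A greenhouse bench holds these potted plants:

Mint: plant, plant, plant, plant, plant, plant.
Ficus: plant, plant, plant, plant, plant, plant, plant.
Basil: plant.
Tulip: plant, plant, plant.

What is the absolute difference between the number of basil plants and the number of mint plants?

5

basil plants: 1. mint plants: 6.
|1 − 6| = 6 − 1 = 5.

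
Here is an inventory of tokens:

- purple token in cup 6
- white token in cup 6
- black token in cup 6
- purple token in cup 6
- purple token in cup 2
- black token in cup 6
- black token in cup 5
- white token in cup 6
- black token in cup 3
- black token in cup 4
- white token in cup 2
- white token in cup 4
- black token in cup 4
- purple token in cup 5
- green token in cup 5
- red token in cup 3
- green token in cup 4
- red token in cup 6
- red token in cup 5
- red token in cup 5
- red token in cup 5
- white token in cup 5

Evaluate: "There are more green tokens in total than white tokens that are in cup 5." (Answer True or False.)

|green tokens| = 2.
|white tokens in cup 5| = 1.
The claim requires 2 > 1, which holds.

True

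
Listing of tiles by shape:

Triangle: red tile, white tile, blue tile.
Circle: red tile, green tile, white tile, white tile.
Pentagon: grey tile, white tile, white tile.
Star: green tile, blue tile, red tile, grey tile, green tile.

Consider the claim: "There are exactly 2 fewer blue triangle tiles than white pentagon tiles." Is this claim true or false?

There is 1 blue triangle tile.
There are 2 white pentagon tiles.
The claim requires 2 − 1 (= 1) to equal 2, which does not hold.

False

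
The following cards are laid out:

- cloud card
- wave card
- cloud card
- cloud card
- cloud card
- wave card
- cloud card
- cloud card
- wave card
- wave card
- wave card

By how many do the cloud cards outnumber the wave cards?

cloud cards: 6.
wave cards: 5.
6 − 5 = 1.

1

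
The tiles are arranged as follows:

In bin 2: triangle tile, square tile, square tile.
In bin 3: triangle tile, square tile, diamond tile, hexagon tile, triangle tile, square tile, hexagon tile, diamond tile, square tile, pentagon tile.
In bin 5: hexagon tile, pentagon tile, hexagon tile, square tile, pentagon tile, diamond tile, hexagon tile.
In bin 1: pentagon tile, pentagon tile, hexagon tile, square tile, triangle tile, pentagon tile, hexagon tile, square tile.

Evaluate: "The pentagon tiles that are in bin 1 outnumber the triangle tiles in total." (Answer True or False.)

False

There are 3 pentagon tiles in bin 1.
There are 4 triangle tiles.
The claim requires 3 > 4, which does not hold.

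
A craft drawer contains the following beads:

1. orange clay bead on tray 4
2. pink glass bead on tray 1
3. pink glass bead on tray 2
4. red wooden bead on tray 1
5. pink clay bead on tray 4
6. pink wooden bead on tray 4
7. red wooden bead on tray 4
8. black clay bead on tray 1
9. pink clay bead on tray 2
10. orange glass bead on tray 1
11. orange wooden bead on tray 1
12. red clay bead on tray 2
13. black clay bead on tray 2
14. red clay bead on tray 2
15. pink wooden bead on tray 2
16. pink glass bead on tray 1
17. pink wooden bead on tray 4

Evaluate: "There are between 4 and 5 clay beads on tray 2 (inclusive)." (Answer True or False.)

clay beads on tray 2: 4.
The claim requires 4 ≤ 4 ≤ 5, which holds.

True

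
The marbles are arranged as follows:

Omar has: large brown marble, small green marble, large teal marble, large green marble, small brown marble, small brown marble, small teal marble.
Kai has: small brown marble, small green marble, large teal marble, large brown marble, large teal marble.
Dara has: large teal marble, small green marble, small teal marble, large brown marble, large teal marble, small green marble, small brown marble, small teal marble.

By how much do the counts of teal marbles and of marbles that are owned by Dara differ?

teal marbles: 8. marbles owned by Dara: 8.
|8 − 8| = 8 − 8 = 0.

0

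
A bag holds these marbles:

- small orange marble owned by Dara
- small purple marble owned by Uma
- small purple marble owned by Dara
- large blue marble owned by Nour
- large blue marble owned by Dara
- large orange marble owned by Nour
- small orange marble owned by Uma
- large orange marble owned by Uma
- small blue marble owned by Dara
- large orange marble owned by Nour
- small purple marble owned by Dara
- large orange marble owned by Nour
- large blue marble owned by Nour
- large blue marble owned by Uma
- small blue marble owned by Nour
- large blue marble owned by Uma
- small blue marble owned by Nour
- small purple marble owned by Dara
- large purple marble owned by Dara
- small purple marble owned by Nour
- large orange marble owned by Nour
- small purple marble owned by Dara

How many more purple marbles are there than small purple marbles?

1

purple marbles: 7.
small purple marbles: 6.
7 − 6 = 1.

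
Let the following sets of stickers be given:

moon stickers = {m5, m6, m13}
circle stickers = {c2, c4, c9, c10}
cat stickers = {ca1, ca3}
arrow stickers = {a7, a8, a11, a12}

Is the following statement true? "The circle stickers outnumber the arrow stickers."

False

circle stickers: 4.
arrow stickers: 4.
The claim requires 4 > 4, which does not hold.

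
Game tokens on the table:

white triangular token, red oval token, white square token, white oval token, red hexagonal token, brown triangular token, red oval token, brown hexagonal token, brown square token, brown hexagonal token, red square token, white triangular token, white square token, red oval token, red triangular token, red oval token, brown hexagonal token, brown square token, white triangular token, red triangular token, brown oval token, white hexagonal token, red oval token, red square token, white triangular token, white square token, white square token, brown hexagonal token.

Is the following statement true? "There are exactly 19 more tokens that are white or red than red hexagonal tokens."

There are 20 tokens that are white or red.
There is 1 red hexagonal token.
The claim requires 20 − 1 (= 19) to equal 19, which holds.

True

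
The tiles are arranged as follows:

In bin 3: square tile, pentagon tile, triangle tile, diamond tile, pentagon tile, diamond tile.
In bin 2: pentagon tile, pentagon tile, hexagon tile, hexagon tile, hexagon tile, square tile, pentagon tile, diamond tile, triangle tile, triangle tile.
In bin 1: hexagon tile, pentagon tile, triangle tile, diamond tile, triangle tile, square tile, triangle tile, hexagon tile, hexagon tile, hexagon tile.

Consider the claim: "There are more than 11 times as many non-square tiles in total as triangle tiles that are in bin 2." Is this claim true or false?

True

|non-square tiles| = 23.
|triangle tiles in bin 2| = 2.
The claim requires 23 > 11 × 2 = 22, which holds.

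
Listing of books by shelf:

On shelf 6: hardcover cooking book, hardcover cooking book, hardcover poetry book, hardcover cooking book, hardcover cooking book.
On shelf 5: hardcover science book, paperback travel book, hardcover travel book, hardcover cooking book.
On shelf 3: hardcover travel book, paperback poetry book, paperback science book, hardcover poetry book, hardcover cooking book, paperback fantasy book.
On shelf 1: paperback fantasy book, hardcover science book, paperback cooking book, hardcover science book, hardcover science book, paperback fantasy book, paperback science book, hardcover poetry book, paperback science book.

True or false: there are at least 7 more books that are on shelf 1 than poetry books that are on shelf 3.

There are 9 books on shelf 1.
There are 2 poetry books on shelf 3.
The claim requires 9 − 2 = 7 ≥ 7, which holds.

True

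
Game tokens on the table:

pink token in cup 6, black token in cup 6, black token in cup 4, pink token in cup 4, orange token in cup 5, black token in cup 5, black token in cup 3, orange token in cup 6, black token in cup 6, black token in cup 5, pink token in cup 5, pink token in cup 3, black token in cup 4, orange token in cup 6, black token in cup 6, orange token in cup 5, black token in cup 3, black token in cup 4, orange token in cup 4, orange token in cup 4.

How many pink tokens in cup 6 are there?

1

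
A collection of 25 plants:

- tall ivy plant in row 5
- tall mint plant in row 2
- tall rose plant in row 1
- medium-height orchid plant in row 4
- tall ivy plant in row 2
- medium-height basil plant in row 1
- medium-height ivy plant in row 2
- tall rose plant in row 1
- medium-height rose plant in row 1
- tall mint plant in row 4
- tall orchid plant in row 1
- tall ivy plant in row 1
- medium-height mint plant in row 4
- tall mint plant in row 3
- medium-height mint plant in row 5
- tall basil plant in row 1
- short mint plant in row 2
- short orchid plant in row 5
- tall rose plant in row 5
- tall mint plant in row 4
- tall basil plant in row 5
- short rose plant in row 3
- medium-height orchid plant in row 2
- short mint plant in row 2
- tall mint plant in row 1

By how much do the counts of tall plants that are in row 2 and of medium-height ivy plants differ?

1

tall plants in row 2: 2. medium-height ivy plants: 1.
|2 − 1| = 2 − 1 = 1.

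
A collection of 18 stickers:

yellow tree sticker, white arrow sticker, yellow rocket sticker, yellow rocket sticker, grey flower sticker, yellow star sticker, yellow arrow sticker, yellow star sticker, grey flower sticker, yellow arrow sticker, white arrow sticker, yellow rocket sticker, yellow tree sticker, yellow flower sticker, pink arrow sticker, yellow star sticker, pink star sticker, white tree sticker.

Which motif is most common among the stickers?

Counts by motif: arrow 5, star 4, flower 3, tree 3, rocket 3.
The maximum is 5, held uniquely by arrow.

arrow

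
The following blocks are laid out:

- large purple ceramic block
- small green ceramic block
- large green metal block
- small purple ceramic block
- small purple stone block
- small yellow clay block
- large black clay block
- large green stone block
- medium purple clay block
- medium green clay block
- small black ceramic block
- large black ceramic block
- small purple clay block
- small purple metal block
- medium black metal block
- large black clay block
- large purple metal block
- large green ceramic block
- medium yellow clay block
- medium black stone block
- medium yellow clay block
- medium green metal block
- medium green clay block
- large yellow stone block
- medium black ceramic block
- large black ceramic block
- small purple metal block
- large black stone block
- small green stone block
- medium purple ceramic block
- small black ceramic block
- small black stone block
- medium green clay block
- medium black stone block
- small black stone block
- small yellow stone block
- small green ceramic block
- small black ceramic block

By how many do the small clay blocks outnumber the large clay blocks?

0

small clay blocks: 2.
large clay blocks: 2.
2 − 2 = 0.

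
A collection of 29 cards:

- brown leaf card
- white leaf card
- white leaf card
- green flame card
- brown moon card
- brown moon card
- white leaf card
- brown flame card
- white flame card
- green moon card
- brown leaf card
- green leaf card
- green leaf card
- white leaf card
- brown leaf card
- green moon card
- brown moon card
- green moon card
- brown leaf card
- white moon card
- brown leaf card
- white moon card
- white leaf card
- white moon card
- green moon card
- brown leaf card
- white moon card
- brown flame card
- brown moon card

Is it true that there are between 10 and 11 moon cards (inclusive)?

moon cards: 12.
The claim requires 10 ≤ 12 ≤ 11, which does not hold.

False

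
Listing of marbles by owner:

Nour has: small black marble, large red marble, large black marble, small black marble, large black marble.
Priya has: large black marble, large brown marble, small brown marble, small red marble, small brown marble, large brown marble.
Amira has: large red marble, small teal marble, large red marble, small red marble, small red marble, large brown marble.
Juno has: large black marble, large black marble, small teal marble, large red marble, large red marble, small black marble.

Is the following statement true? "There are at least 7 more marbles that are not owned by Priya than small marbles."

|marbles that are not owned by Priya| = 17.
|small marbles| = 10.
The claim requires 17 − 10 = 7 ≥ 7, which holds.

True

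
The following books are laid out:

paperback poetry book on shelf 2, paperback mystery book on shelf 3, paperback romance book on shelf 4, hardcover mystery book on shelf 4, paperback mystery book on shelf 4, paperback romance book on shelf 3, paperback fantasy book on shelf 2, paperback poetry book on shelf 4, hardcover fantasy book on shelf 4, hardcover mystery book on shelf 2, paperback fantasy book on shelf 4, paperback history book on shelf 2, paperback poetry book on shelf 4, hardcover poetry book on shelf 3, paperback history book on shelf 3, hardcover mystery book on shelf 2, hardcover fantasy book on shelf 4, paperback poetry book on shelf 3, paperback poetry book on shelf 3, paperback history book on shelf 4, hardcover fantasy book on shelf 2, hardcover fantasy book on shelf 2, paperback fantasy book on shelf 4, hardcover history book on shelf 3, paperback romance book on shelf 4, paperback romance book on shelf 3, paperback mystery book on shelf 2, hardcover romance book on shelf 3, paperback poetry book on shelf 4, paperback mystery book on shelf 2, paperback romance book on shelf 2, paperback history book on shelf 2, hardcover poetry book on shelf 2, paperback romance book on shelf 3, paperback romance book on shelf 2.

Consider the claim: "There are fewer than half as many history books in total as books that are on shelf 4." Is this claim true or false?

True

|history books| = 5.
|books on shelf 4| = 12.
The claim requires 2 × 5 = 10 < 12, which holds.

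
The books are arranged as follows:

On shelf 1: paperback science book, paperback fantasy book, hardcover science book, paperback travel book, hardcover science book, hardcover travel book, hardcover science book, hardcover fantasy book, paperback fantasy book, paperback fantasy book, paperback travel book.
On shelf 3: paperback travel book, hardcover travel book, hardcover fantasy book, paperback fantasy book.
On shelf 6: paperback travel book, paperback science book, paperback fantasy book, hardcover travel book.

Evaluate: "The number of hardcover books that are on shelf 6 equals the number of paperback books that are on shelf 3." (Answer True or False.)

There is 1 hardcover book on shelf 6.
There are 2 paperback books on shelf 3.
The claim requires 1 = 2, which does not hold.

False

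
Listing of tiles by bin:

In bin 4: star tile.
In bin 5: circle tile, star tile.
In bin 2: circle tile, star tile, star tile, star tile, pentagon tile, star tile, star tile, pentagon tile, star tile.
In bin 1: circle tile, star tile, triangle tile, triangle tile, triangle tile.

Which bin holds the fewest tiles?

Counts by bin: bin 2→9, bin 1→5, bin 5→2, bin 4→1.
The minimum is 1, held uniquely by bin 4.

bin 4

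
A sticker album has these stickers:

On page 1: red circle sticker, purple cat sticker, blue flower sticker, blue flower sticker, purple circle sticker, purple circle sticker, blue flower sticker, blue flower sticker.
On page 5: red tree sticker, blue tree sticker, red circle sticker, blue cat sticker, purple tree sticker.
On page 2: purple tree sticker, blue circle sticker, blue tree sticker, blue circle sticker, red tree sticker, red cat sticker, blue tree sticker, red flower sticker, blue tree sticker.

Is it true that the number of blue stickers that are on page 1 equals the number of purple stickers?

|blue stickers on page 1| = 4.
|purple stickers| = 5.
The claim requires 4 = 5, which does not hold.

False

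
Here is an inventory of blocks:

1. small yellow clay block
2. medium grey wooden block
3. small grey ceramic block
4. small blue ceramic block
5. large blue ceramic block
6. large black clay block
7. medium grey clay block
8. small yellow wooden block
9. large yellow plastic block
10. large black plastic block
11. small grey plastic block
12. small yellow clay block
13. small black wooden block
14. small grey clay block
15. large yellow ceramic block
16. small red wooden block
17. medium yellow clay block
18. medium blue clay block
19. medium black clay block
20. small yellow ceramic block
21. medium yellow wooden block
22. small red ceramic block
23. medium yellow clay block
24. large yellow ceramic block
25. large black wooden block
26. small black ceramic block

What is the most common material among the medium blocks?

Counts by material (restricted to medium blocks): clay 5, wooden 2.
The maximum is 5, held uniquely by clay.

clay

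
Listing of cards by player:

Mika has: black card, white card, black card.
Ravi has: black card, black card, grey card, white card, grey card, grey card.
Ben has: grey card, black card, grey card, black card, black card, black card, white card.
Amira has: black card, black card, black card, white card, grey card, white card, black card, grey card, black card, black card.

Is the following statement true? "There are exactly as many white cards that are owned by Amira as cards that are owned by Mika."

False

Count of white cards owned by Amira: 2.
Count of cards owned by Mika: 3.
The claim requires 2 = 3, which does not hold.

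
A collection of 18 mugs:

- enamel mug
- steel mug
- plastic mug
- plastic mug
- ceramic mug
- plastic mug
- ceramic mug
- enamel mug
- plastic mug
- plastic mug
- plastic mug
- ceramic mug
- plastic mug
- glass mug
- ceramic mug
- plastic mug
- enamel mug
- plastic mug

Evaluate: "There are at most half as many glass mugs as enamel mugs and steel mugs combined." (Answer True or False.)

glass mugs: 1.
enamel mugs: 3; steel mugs: 1; combined: 3 + 1 = 4.
The claim requires 2 × 1 = 2 ≤ 4, which holds.

True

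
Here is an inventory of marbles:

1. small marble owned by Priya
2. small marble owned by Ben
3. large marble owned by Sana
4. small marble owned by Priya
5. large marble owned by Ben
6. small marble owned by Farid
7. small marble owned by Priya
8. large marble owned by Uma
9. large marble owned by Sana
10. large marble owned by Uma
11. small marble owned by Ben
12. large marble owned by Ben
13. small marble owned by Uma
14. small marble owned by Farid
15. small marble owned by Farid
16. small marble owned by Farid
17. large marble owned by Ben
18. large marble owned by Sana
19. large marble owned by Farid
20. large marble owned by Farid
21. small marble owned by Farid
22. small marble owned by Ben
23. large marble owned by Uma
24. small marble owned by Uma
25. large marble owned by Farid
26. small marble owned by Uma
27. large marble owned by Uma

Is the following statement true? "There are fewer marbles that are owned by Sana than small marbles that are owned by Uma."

False

|marbles owned by Sana| = 3.
|small marbles owned by Uma| = 3.
The claim requires 3 < 3, which does not hold.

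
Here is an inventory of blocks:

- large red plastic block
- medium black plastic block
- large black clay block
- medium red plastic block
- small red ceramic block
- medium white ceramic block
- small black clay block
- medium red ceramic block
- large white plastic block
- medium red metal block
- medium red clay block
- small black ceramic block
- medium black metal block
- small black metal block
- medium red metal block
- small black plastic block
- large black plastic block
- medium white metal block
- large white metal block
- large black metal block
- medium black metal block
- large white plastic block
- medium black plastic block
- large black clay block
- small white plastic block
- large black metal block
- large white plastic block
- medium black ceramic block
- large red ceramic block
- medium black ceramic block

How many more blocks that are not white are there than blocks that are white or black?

blocks that are not white: 23.
blocks that are white or black: 22.
23 − 22 = 1.

1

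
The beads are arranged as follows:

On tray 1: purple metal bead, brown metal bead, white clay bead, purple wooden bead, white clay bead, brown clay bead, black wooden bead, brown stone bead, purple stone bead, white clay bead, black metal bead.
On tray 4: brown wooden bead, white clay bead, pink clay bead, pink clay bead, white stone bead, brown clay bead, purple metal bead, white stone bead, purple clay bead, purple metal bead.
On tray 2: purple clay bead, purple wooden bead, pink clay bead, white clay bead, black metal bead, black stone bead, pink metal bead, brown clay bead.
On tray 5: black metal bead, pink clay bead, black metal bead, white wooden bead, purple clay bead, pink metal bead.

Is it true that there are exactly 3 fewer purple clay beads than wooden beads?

There are 3 purple clay beads.
There are 5 wooden beads.
The claim requires 5 − 3 (= 2) to equal 3, which does not hold.

False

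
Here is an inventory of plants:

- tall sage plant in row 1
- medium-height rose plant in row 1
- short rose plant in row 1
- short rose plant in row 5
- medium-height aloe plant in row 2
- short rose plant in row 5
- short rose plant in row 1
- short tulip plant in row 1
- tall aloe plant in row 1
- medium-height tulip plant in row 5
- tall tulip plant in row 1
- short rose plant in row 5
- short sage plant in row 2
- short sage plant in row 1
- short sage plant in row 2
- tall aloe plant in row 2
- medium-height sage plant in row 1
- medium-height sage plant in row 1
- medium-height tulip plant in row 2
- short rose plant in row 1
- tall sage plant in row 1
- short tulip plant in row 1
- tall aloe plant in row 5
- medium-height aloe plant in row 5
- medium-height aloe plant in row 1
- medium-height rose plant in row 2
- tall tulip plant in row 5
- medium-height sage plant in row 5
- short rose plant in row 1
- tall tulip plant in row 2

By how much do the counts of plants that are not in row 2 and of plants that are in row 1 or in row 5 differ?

0

plants that are not in row 2: 23. plants in row 1 or in row 5: 23.
|23 − 23| = 23 − 23 = 0.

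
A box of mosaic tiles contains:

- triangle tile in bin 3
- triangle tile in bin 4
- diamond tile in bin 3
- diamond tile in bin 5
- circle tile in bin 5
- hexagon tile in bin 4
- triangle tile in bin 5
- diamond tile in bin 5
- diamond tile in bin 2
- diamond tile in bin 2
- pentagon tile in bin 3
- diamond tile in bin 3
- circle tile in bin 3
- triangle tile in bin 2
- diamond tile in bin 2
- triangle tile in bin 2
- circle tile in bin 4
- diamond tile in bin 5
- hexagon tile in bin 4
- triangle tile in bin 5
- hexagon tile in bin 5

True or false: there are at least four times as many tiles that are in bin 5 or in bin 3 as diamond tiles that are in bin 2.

True

|tiles in bin 5 or in bin 3| = 12.
|diamond tiles in bin 2| = 3.
The claim requires 12 ≥ 4 × 3 = 12, which holds.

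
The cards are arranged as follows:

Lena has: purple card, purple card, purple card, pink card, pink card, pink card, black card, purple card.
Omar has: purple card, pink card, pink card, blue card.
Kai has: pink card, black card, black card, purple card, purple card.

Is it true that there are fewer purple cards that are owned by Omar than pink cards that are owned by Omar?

True

|purple cards owned by Omar| = 1.
|pink cards owned by Omar| = 2.
The claim requires 1 < 2, which holds.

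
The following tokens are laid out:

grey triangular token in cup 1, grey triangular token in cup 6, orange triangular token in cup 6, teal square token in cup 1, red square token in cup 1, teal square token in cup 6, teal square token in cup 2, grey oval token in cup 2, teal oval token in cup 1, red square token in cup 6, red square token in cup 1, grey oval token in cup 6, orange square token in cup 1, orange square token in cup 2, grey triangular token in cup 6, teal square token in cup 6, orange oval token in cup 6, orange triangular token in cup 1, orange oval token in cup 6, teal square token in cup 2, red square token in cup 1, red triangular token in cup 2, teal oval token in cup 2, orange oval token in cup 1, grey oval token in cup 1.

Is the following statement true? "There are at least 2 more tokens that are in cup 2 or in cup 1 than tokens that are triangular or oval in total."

True

|tokens in cup 2 or in cup 1| = 16.
|tokens that are triangular or oval| = 14.
The claim requires 16 − 14 = 2 ≥ 2, which holds.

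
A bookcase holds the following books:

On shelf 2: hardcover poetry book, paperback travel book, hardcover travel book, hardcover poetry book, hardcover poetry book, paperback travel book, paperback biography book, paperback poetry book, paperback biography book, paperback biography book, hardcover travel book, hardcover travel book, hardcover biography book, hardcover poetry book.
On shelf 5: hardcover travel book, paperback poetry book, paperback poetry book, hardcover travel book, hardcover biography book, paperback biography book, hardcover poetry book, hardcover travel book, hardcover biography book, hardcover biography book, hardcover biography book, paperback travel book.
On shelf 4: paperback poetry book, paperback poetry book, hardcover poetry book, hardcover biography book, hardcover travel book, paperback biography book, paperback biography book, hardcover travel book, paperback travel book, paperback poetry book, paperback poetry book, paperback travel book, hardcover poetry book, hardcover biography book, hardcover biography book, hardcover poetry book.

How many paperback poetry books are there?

7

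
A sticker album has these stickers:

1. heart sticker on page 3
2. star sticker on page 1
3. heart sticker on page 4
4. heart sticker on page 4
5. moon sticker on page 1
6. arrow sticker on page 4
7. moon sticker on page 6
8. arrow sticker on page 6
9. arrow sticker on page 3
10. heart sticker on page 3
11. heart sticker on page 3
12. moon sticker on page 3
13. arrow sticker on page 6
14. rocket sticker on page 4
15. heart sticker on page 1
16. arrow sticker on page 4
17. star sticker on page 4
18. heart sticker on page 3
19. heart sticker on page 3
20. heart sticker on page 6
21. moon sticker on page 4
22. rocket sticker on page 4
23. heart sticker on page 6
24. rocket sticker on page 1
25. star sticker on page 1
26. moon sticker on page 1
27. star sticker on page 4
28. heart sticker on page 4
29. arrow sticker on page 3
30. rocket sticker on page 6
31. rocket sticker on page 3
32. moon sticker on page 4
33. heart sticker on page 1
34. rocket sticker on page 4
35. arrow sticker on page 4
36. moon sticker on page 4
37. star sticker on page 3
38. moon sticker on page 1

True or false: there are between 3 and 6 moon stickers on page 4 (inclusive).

True

moon stickers on page 4: 3.
The claim requires 3 ≤ 3 ≤ 6, which holds.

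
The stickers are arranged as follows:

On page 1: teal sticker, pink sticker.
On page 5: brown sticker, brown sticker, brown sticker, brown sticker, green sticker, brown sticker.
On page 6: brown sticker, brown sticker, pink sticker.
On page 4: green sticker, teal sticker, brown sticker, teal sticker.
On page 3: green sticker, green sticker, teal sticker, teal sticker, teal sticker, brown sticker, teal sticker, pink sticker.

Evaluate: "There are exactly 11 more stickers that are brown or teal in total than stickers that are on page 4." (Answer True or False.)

stickers that are brown or teal: 16.
stickers on page 4: 4.
The claim requires 16 − 4 (= 12) to equal 11, which does not hold.

False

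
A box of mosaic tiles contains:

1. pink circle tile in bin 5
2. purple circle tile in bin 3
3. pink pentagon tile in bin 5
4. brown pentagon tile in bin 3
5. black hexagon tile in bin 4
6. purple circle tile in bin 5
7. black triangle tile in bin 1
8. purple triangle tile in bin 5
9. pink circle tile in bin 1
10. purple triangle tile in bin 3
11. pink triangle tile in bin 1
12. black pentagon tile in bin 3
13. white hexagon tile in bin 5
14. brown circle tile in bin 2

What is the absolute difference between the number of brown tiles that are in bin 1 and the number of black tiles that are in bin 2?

brown tiles in bin 1: 0. black tiles in bin 2: 0.
|0 − 0| = 0 − 0 = 0.

0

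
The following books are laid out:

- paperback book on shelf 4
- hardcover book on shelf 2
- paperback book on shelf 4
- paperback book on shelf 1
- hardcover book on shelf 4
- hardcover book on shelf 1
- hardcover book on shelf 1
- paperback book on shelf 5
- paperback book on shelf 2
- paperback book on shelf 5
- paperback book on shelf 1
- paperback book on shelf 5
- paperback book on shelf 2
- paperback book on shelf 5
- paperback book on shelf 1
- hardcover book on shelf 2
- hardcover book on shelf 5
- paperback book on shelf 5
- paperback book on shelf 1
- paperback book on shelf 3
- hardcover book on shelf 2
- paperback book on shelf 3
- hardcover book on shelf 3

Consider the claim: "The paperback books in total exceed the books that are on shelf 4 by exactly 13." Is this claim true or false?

False

There are 15 paperback books.
There are 3 books on shelf 4.
The claim requires 15 − 3 (= 12) to equal 13, which does not hold.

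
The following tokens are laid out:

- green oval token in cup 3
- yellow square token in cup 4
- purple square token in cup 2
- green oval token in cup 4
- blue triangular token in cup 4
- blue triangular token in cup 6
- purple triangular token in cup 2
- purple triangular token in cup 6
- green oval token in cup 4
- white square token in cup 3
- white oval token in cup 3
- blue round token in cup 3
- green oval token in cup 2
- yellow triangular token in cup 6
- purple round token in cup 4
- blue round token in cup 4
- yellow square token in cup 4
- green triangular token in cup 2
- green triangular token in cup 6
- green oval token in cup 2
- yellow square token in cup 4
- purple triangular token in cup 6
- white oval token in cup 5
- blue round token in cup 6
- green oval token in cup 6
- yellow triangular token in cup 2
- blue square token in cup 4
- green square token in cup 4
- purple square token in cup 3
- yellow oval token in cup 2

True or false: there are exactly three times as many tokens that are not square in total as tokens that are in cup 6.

There are 22 tokens that are not square.
There are 7 tokens in cup 6.
The claim requires 22 = 3 × 7 = 21, which does not hold.

False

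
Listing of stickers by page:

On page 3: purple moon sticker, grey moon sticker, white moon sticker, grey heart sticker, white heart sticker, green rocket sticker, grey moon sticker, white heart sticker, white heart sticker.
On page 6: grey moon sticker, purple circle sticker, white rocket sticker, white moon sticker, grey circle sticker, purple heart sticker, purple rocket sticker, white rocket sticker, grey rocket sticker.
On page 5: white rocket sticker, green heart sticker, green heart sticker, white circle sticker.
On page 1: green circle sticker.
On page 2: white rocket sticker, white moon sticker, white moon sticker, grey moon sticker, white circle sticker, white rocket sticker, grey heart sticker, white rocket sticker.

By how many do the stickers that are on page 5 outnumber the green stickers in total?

stickers on page 5: 4.
green stickers: 4.
4 − 4 = 0.

0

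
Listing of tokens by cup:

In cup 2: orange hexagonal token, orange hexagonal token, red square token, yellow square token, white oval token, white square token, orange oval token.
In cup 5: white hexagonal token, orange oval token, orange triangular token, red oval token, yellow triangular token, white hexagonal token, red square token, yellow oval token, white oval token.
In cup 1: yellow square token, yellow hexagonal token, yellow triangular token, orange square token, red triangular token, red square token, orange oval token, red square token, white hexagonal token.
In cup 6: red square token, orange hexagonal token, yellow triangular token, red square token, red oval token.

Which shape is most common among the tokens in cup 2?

Counts by shape (restricted to tokens in cup 2): square 3, hexagonal 2, oval 2.
The maximum is 3, held uniquely by square.

square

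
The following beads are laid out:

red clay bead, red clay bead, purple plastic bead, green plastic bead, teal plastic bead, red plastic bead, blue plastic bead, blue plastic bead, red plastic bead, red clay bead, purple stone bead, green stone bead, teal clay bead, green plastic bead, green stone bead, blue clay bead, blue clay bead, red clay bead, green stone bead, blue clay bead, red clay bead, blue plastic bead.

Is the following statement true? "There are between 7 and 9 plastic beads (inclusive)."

There are 9 plastic beads.
The claim requires 7 ≤ 9 ≤ 9, which holds.

True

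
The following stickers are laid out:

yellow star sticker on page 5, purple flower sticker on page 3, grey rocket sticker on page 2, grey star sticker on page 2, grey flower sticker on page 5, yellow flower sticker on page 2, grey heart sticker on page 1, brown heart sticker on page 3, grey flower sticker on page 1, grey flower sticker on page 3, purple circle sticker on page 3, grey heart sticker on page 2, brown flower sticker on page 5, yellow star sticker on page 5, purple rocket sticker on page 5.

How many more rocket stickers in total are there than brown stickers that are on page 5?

rocket stickers: 2.
brown stickers on page 5: 1.
2 − 1 = 1.

1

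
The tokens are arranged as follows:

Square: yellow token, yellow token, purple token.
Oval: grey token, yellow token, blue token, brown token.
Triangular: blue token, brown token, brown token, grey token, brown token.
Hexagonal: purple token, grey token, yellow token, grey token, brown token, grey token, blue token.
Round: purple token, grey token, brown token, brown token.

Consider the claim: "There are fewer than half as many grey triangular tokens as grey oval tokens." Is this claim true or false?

False

grey triangular tokens: 1.
grey oval tokens: 1.
The claim requires 2 × 1 = 2 < 1, which does not hold.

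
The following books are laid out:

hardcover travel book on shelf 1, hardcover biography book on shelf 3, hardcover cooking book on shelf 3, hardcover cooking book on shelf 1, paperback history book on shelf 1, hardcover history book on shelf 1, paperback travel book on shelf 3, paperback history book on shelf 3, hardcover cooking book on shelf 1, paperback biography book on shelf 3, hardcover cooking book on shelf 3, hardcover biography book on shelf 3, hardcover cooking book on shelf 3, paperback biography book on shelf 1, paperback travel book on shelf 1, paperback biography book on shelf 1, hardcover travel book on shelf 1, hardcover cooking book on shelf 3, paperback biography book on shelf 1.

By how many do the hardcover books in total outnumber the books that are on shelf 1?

hardcover books: 11.
books on shelf 1: 10.
11 − 10 = 1.

1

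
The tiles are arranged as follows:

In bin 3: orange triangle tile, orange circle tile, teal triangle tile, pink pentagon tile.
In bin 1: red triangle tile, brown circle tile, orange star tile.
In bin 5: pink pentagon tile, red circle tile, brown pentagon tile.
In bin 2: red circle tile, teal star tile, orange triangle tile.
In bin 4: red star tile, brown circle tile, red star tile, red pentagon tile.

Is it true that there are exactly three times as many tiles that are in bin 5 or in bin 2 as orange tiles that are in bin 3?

|tiles in bin 5 or in bin 2| = 6.
|orange tiles in bin 3| = 2.
The claim requires 6 = 3 × 2 = 6, which holds.

True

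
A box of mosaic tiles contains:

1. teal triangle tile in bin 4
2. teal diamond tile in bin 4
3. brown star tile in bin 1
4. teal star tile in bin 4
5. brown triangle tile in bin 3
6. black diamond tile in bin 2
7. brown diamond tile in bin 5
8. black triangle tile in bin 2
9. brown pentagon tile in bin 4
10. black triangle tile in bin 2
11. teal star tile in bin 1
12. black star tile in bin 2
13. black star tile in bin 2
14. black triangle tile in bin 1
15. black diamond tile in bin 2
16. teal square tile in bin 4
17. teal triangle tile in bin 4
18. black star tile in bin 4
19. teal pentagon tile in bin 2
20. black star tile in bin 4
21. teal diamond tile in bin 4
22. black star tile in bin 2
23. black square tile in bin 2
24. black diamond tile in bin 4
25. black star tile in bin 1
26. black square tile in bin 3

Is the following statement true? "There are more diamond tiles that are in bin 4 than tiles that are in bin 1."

There are 3 diamond tiles in bin 4.
There are 4 tiles in bin 1.
The claim requires 3 > 4, which does not hold.

False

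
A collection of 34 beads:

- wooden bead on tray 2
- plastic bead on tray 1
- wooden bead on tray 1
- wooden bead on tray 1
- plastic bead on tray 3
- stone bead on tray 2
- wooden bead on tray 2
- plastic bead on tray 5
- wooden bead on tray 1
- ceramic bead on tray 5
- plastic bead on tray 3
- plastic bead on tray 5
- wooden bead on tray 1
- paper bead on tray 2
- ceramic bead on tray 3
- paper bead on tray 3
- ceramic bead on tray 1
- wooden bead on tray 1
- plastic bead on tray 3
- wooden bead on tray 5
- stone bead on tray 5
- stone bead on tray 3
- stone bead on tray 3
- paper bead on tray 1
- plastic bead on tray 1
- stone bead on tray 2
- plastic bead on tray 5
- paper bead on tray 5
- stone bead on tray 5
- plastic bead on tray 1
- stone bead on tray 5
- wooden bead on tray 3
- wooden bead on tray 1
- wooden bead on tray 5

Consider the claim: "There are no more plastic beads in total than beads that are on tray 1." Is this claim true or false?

plastic beads: 9.
beads on tray 1: 11.
The claim requires 9 ≤ 11, which holds.

True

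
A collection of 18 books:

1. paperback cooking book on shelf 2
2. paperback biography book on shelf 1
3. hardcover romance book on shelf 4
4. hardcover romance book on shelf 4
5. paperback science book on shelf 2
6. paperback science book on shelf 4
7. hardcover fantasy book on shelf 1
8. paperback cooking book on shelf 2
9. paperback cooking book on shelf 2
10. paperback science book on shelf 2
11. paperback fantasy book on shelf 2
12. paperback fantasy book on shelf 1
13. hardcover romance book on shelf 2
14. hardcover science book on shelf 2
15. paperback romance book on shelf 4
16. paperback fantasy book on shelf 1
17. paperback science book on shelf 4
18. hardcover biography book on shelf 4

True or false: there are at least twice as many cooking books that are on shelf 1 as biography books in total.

|cooking books on shelf 1| = 0.
|biography books| = 2.
The claim requires 0 ≥ 2 × 2 = 4, which does not hold.

False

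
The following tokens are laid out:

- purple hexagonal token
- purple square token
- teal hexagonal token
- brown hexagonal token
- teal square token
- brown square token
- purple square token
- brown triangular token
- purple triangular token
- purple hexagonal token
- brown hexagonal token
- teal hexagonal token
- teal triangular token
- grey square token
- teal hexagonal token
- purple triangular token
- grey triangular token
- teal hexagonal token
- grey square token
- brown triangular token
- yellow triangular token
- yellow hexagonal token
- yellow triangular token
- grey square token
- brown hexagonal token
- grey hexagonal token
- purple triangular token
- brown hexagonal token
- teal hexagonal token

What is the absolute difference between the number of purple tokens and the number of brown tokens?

0

purple tokens: 7. brown tokens: 7.
|7 − 7| = 7 − 7 = 0.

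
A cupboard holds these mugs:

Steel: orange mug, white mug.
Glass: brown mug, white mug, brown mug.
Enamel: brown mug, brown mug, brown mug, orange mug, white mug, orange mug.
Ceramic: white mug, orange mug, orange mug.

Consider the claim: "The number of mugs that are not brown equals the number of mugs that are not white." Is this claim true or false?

False

mugs that are not brown: 9.
mugs that are not white: 10.
The claim requires 9 = 10, which does not hold.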